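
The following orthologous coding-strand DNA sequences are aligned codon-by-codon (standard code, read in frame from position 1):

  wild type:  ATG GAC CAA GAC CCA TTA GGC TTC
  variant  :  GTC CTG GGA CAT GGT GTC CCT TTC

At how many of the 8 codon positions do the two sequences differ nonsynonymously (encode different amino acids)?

Codon 1: ATG Met / GTC Val — nonsynonymous.
Codon 2: GAC Asp / CTG Leu — nonsynonymous.
Codon 3: CAA Gln / GGA Gly — nonsynonymous.
Codon 4: GAC Asp / CAT His — nonsynonymous.
Codon 5: CCA Pro / GGT Gly — nonsynonymous.
Codon 6: TTA Leu / GTC Val — nonsynonymous.
Codon 7: GGC Gly / CCT Pro — nonsynonymous.
Codon 8: TTC Phe / TTC Phe — identical.
Nonsynonymous differences: 7.

7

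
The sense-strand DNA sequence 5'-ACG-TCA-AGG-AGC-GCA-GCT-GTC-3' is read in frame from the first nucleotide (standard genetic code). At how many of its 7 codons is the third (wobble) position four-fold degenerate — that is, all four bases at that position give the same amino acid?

Codon 1 ACG (Thr): third position 4-fold.
Codon 2 TCA (Ser): third position 4-fold.
Codon 3 AGG (Arg): third position 2-fold.
Codon 4 AGC (Ser): third position 2-fold.
Codon 5 GCA (Ala): third position 4-fold.
Codon 6 GCT (Ala): third position 4-fold.
Codon 7 GTC (Val): third position 4-fold.
Four-fold degenerate third positions: 5.

5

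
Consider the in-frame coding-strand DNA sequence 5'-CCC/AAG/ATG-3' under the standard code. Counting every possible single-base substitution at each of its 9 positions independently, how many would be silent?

Codon 1 (CCC, Pro): 3 synonymous substitutions.
Codon 2 (AAG, Lys): 1 synonymous substitution.
Codon 3 (ATG, Met): 0 synonymous substitutions.
Total: 3 + 1 + 0 = 4.

4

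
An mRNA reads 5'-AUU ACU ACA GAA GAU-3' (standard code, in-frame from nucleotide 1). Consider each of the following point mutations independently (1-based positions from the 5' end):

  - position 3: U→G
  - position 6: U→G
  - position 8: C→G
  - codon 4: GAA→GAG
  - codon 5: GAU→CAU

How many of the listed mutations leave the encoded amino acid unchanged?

Codon 1: AUU (Ile) → AUG (Met) — missense.
Codon 2: ACU (Thr) → ACG (Thr) — synonymous.
Codon 3: ACA (Thr) → AGA (Arg) — missense.
Codon 4: GAA (Glu) → GAG (Glu) — synonymous.
Codon 5: GAU (Asp) → CAU (His) — missense.
Synonymous: 2 of 5.

2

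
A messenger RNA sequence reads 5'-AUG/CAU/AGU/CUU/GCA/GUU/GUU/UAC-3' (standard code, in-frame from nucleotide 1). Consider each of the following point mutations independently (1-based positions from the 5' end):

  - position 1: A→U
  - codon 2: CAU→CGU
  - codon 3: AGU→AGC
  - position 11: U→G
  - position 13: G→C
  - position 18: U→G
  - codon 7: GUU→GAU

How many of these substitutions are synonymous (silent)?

Codon 1: AUG (Met) → UUG (Leu) — missense.
Codon 2: CAU (His) → CGU (Arg) — missense.
Codon 3: AGU (Ser) → AGC (Ser) — synonymous.
Codon 4: CUU (Leu) → CGU (Arg) — missense.
Codon 5: GCA (Ala) → CCA (Pro) — missense.
Codon 6: GUU (Val) → GUG (Val) — synonymous.
Codon 7: GUU (Val) → GAU (Asp) — missense.
Synonymous: 2 of 7.

2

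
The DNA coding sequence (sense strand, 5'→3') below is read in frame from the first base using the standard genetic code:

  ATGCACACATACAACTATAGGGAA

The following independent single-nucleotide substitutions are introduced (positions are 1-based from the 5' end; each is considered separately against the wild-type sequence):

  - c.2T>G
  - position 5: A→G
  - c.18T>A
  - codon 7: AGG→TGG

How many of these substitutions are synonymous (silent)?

Codon 1: ATG (Met) → AGG (Arg) — missense.
Codon 2: CAC (His) → CGC (Arg) — missense.
Codon 6: TAT (Tyr) → TAA (Stop) — nonsense.
Codon 7: AGG (Arg) → TGG (Trp) — missense.
Synonymous: 0 of 4.

0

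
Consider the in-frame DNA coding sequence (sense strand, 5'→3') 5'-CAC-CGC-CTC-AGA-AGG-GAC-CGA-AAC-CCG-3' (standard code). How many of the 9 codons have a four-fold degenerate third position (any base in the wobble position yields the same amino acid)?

Codon 1 CAC (His): third position 2-fold.
Codon 2 CGC (Arg): third position 4-fold.
Codon 3 CTC (Leu): third position 4-fold.
Codon 4 AGA (Arg): third position 2-fold.
Codon 5 AGG (Arg): third position 2-fold.
Codon 6 GAC (Asp): third position 2-fold.
Codon 7 CGA (Arg): third position 4-fold.
Codon 8 AAC (Asn): third position 2-fold.
Codon 9 CCG (Pro): third position 4-fold.
Four-fold degenerate third positions: 4.

4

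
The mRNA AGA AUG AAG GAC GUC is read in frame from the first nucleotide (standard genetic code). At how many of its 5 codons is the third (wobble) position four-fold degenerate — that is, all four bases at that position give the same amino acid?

Codon 1 AGA (Arg): third position 2-fold.
Codon 2 AUG (Met): third position 1-fold.
Codon 3 AAG (Lys): third position 2-fold.
Codon 4 GAC (Asp): third position 2-fold.
Codon 5 GUC (Val): third position 4-fold.
Four-fold degenerate third positions: 1.

1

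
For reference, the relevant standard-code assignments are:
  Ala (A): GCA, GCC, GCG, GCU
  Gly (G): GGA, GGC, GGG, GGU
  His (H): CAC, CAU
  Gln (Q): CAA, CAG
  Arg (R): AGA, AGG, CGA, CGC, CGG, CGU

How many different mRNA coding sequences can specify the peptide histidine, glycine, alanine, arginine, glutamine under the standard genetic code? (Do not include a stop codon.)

His: 2 codons.
Gly: 4 codons.
Ala: 4 codons.
Arg: 6 codons.
Gln: 2 codons.
2 × 4 × 4 × 6 × 2 = 384.

384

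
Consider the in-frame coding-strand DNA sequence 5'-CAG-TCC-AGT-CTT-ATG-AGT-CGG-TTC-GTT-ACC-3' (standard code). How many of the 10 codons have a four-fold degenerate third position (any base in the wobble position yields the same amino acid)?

Codon 1 CAG (Gln): third position 2-fold.
Codon 2 TCC (Ser): third position 4-fold.
Codon 3 AGT (Ser): third position 2-fold.
Codon 4 CTT (Leu): third position 4-fold.
Codon 5 ATG (Met): third position 1-fold.
Codon 6 AGT (Ser): third position 2-fold.
Codon 7 CGG (Arg): third position 4-fold.
Codon 8 TTC (Phe): third position 2-fold.
Codon 9 GTT (Val): third position 4-fold.
Codon 10 ACC (Thr): third position 4-fold.
Four-fold degenerate third positions: 5.

5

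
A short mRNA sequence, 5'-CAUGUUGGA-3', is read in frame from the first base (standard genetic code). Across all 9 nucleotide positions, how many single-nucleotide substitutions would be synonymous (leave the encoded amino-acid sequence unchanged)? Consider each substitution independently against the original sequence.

Codon 1 (CAU, His): 1 synonymous substitution.
Codon 2 (GUU, Val): 3 synonymous substitutions.
Codon 3 (GGA, Gly): 3 synonymous substitutions.
Total: 1 + 3 + 3 = 7.

7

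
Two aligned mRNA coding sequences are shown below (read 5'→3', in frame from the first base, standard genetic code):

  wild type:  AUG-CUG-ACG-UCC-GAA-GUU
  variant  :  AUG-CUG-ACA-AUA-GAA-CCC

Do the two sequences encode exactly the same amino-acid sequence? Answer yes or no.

no

Codon 1: AUG Met / AUG Met — identical.
Codon 2: CUG Leu / CUG Leu — identical.
Codon 3: ACG Thr / ACA Thr — synonymous.
Codon 4: UCC Ser / AUA Ile — nonsynonymous.
Codon 5: GAA Glu / GAA Glu — identical.
Codon 6: GUU Val / CCC Pro — nonsynonymous.
Nonsynonymous differences: 2 → different protein.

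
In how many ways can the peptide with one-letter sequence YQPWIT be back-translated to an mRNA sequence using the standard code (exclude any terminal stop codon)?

Tyr: 2 codons.
Gln: 2 codons.
Pro: 4 codons.
Trp: 1 codon.
Ile: 3 codons.
Thr: 4 codons.
2 × 2 × 4 × 1 × 3 × 4 = 192.

192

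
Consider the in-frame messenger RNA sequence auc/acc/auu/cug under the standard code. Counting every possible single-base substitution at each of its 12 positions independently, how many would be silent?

Codon 1 (AUC, Ile): 2 synonymous substitutions.
Codon 2 (ACC, Thr): 3 synonymous substitutions.
Codon 3 (AUU, Ile): 2 synonymous substitutions.
Codon 4 (CUG, Leu): 4 synonymous substitutions.
Total: 2 + 3 + 2 + 4 = 11.

11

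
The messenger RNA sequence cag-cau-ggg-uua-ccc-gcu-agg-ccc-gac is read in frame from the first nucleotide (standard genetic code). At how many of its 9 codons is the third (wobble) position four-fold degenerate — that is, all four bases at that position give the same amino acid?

4

Codon 1 CAG (Gln): third position 2-fold.
Codon 2 CAU (His): third position 2-fold.
Codon 3 GGG (Gly): third position 4-fold.
Codon 4 UUA (Leu): third position 2-fold.
Codon 5 CCC (Pro): third position 4-fold.
Codon 6 GCU (Ala): third position 4-fold.
Codon 7 AGG (Arg): third position 2-fold.
Codon 8 CCC (Pro): third position 4-fold.
Codon 9 GAC (Asp): third position 2-fold.
Four-fold degenerate third positions: 4.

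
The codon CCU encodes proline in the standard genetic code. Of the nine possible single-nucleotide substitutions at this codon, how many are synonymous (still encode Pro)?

Position 1: none → 0 synonymous.
Position 2: none → 0 synonymous.
Position 3: CCC, CCA, CCG → 3 synonymous.
Total: 0 + 0 + 3 = 3.

3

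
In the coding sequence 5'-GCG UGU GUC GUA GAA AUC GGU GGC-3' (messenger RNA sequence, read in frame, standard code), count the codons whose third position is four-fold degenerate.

5

Codon 1 GCG (Ala): third position 4-fold.
Codon 2 UGU (Cys): third position 2-fold.
Codon 3 GUC (Val): third position 4-fold.
Codon 4 GUA (Val): third position 4-fold.
Codon 5 GAA (Glu): third position 2-fold.
Codon 6 AUC (Ile): third position 3-fold.
Codon 7 GGU (Gly): third position 4-fold.
Codon 8 GGC (Gly): third position 4-fold.
Four-fold degenerate third positions: 5.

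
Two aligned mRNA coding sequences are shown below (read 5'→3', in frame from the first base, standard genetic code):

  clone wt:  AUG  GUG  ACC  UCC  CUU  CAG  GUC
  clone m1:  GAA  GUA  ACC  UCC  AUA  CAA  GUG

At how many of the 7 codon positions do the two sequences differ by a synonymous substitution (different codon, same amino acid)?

Codon 1: AUG Met / GAA Glu — nonsynonymous.
Codon 2: GUG Val / GUA Val — synonymous.
Codon 3: ACC Thr / ACC Thr — identical.
Codon 4: UCC Ser / UCC Ser — identical.
Codon 5: CUU Leu / AUA Ile — nonsynonymous.
Codon 6: CAG Gln / CAA Gln — synonymous.
Codon 7: GUC Val / GUG Val — synonymous.
Synonymous differences: 3.

3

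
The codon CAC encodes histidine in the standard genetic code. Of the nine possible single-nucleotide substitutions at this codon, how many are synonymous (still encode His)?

1

Position 1: none → 0 synonymous.
Position 2: none → 0 synonymous.
Position 3: CAU → 1 synonymous.
Total: 0 + 0 + 1 = 1.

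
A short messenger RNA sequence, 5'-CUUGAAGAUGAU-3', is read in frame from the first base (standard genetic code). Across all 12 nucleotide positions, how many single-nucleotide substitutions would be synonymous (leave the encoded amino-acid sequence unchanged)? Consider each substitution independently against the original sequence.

6

Codon 1 (CUU, Leu): 3 synonymous substitutions.
Codon 2 (GAA, Glu): 1 synonymous substitution.
Codon 3 (GAU, Asp): 1 synonymous substitution.
Codon 4 (GAU, Asp): 1 synonymous substitution.
Total: 3 + 1 + 1 + 1 = 6.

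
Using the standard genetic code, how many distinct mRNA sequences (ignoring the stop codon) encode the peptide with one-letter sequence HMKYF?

His: 2 codons.
Met: 1 codon.
Lys: 2 codons.
Tyr: 2 codons.
Phe: 2 codons.
2 × 1 × 2 × 2 × 2 = 16.

16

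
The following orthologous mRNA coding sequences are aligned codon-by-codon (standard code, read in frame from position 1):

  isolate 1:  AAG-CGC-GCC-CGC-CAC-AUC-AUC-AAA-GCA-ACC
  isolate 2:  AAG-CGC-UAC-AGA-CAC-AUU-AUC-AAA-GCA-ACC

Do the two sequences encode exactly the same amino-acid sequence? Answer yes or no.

Codon 1: AAG Lys / AAG Lys — identical.
Codon 2: CGC Arg / CGC Arg — identical.
Codon 3: GCC Ala / UAC Tyr — nonsynonymous.
Codon 4: CGC Arg / AGA Arg — synonymous.
Codon 5: CAC His / CAC His — identical.
Codon 6: AUC Ile / AUU Ile — synonymous.
Codon 7: AUC Ile / AUC Ile — identical.
Codon 8: AAA Lys / AAA Lys — identical.
Codon 9: GCA Ala / GCA Ala — identical.
Codon 10: ACC Thr / ACC Thr — identical.
Nonsynonymous differences: 1 → different protein.

no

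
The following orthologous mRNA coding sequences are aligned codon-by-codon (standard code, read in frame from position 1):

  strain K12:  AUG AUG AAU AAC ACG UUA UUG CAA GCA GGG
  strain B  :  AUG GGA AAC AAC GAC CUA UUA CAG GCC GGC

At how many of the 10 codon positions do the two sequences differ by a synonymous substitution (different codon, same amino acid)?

Codon 1: AUG Met / AUG Met — identical.
Codon 2: AUG Met / GGA Gly — nonsynonymous.
Codon 3: AAU Asn / AAC Asn — synonymous.
Codon 4: AAC Asn / AAC Asn — identical.
Codon 5: ACG Thr / GAC Asp — nonsynonymous.
Codon 6: UUA Leu / CUA Leu — synonymous.
Codon 7: UUG Leu / UUA Leu — synonymous.
Codon 8: CAA Gln / CAG Gln — synonymous.
Codon 9: GCA Ala / GCC Ala — synonymous.
Codon 10: GGG Gly / GGC Gly — synonymous.
Synonymous differences: 6.

6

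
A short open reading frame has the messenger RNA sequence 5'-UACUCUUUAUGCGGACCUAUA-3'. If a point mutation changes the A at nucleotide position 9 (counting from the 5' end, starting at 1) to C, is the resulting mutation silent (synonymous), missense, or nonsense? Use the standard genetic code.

Position 9 falls in codon 3: UUA → Leu.
After the substitution the codon is UUC → Phe.
Leu ≠ Phe, so this is a missense mutation.

missense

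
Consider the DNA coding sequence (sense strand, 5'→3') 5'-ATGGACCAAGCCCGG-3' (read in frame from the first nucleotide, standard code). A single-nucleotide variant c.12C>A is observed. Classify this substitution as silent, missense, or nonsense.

Position 12 falls in codon 4: GCC → Ala.
After the substitution the codon is GCA → Ala.
Both encode Ala, so the change is synonymous.

silent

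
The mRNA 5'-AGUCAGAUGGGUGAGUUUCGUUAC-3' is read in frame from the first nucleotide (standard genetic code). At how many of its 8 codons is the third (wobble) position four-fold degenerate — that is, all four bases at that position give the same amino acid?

2

Codon 1 AGU (Ser): third position 2-fold.
Codon 2 CAG (Gln): third position 2-fold.
Codon 3 AUG (Met): third position 1-fold.
Codon 4 GGU (Gly): third position 4-fold.
Codon 5 GAG (Glu): third position 2-fold.
Codon 6 UUU (Phe): third position 2-fold.
Codon 7 CGU (Arg): third position 4-fold.
Codon 8 UAC (Tyr): third position 2-fold.
Four-fold degenerate third positions: 2.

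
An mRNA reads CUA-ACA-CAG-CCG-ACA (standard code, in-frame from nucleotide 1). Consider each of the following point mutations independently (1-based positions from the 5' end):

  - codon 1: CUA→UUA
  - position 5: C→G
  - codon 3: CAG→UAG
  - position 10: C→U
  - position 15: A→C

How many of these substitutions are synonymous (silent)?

2

Codon 1: CUA (Leu) → UUA (Leu) — synonymous.
Codon 2: ACA (Thr) → AGA (Arg) — missense.
Codon 3: CAG (Gln) → UAG (Stop) — nonsense.
Codon 4: CCG (Pro) → UCG (Ser) — missense.
Codon 5: ACA (Thr) → ACC (Thr) — synonymous.
Synonymous: 2 of 5.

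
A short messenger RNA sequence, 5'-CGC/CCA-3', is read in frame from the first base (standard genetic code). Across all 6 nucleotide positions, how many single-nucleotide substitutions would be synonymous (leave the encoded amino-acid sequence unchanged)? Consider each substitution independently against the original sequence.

Codon 1 (CGC, Arg): 3 synonymous substitutions.
Codon 2 (CCA, Pro): 3 synonymous substitutions.
Total: 3 + 3 = 6.

6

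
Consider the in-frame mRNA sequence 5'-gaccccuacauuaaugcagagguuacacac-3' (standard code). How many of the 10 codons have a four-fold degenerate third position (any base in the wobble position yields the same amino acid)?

4

Codon 1 GAC (Asp): third position 2-fold.
Codon 2 CCC (Pro): third position 4-fold.
Codon 3 UAC (Tyr): third position 2-fold.
Codon 4 AUU (Ile): third position 3-fold.
Codon 5 AAU (Asn): third position 2-fold.
Codon 6 GCA (Ala): third position 4-fold.
Codon 7 GAG (Glu): third position 2-fold.
Codon 8 GUU (Val): third position 4-fold.
Codon 9 ACA (Thr): third position 4-fold.
Codon 10 CAC (His): third position 2-fold.
Four-fold degenerate third positions: 4.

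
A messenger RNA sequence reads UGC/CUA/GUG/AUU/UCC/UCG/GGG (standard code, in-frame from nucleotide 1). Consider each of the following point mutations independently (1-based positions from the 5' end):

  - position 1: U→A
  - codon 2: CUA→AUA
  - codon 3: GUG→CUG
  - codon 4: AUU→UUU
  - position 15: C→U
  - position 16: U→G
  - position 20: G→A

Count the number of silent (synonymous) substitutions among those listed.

Codon 1: UGC (Cys) → AGC (Ser) — missense.
Codon 2: CUA (Leu) → AUA (Ile) — missense.
Codon 3: GUG (Val) → CUG (Leu) — missense.
Codon 4: AUU (Ile) → UUU (Phe) — missense.
Codon 5: UCC (Ser) → UCU (Ser) — synonymous.
Codon 6: UCG (Ser) → GCG (Ala) — missense.
Codon 7: GGG (Gly) → GAG (Glu) — missense.
Synonymous: 1 of 7.

1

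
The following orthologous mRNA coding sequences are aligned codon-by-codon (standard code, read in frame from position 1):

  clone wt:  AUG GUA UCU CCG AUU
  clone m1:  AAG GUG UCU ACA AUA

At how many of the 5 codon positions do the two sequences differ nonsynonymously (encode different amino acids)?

2

Codon 1: AUG Met / AAG Lys — nonsynonymous.
Codon 2: GUA Val / GUG Val — synonymous.
Codon 3: UCU Ser / UCU Ser — identical.
Codon 4: CCG Pro / ACA Thr — nonsynonymous.
Codon 5: AUU Ile / AUA Ile — synonymous.
Nonsynonymous differences: 2.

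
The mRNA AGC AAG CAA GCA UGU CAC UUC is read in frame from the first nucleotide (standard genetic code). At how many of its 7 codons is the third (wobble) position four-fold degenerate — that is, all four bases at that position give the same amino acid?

Codon 1 AGC (Ser): third position 2-fold.
Codon 2 AAG (Lys): third position 2-fold.
Codon 3 CAA (Gln): third position 2-fold.
Codon 4 GCA (Ala): third position 4-fold.
Codon 5 UGU (Cys): third position 2-fold.
Codon 6 CAC (His): third position 2-fold.
Codon 7 UUC (Phe): third position 2-fold.
Four-fold degenerate third positions: 1.

1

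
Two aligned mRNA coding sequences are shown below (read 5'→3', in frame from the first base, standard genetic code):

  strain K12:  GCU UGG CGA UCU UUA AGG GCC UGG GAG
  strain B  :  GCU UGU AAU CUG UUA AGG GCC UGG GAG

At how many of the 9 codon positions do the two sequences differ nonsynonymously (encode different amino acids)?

Codon 1: GCU Ala / GCU Ala — identical.
Codon 2: UGG Trp / UGU Cys — nonsynonymous.
Codon 3: CGA Arg / AAU Asn — nonsynonymous.
Codon 4: UCU Ser / CUG Leu — nonsynonymous.
Codon 5: UUA Leu / UUA Leu — identical.
Codon 6: AGG Arg / AGG Arg — identical.
Codon 7: GCC Ala / GCC Ala — identical.
Codon 8: UGG Trp / UGG Trp — identical.
Codon 9: GAG Glu / GAG Glu — identical.
Nonsynonymous differences: 3.

3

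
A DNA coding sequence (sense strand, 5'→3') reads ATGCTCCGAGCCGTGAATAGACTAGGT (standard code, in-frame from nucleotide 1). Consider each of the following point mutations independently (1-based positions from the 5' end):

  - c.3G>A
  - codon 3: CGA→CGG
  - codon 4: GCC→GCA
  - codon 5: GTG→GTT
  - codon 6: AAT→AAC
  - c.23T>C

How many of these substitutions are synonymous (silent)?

4

Codon 1: ATG (Met) → ATA (Ile) — missense.
Codon 3: CGA (Arg) → CGG (Arg) — synonymous.
Codon 4: GCC (Ala) → GCA (Ala) — synonymous.
Codon 5: GTG (Val) → GTT (Val) — synonymous.
Codon 6: AAT (Asn) → AAC (Asn) — synonymous.
Codon 8: CTA (Leu) → CCA (Pro) — missense.
Synonymous: 4 of 6.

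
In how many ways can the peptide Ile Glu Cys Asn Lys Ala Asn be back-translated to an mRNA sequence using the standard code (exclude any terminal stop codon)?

Ile: 3 codons.
Glu: 2 codons.
Cys: 2 codons.
Asn: 2 codons.
Lys: 2 codons.
Ala: 4 codons.
Asn: 2 codons.
3 × 2 × 2 × 2 × 2 × 4 × 2 = 384.

384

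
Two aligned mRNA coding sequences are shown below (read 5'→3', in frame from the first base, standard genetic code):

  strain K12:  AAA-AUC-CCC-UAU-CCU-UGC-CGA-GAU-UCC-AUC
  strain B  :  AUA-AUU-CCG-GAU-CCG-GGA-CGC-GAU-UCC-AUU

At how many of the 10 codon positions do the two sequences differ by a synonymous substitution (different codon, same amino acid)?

5

Codon 1: AAA Lys / AUA Ile — nonsynonymous.
Codon 2: AUC Ile / AUU Ile — synonymous.
Codon 3: CCC Pro / CCG Pro — synonymous.
Codon 4: UAU Tyr / GAU Asp — nonsynonymous.
Codon 5: CCU Pro / CCG Pro — synonymous.
Codon 6: UGC Cys / GGA Gly — nonsynonymous.
Codon 7: CGA Arg / CGC Arg — synonymous.
Codon 8: GAU Asp / GAU Asp — identical.
Codon 9: UCC Ser / UCC Ser — identical.
Codon 10: AUC Ile / AUU Ile — synonymous.
Synonymous differences: 5.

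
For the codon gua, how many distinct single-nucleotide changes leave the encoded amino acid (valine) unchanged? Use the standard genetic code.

3

Position 1: none → 0 synonymous.
Position 2: none → 0 synonymous.
Position 3: GUU, GUC, GUG → 3 synonymous.
Total: 0 + 0 + 3 = 3.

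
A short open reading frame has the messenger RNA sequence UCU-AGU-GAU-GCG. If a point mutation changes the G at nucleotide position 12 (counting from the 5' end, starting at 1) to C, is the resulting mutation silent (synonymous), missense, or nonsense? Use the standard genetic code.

Position 12 falls in codon 4: GCG → Ala.
After the substitution the codon is GCC → Ala.
Both encode Ala, so the change is synonymous.

silent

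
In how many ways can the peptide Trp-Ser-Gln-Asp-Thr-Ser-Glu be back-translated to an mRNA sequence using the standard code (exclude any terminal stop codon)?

1152

Trp: 1 codon.
Ser: 6 codons.
Gln: 2 codons.
Asp: 2 codons.
Thr: 4 codons.
Ser: 6 codons.
Glu: 2 codons.
1 × 6 × 2 × 2 × 4 × 6 × 2 = 1152.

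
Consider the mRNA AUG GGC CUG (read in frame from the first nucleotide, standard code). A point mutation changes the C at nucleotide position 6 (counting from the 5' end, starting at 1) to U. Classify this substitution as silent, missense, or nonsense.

silent

Position 6 falls in codon 2: GGC → Gly.
After the substitution the codon is GGU → Gly.
Both encode Gly, so the change is synonymous.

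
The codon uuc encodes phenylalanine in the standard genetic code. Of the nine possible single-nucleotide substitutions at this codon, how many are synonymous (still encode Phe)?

Position 1: none → 0 synonymous.
Position 2: none → 0 synonymous.
Position 3: UUU → 1 synonymous.
Total: 0 + 0 + 1 = 1.

1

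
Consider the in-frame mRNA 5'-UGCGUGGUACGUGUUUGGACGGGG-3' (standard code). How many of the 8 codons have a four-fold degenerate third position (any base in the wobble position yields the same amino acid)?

6

Codon 1 UGC (Cys): third position 2-fold.
Codon 2 GUG (Val): third position 4-fold.
Codon 3 GUA (Val): third position 4-fold.
Codon 4 CGU (Arg): third position 4-fold.
Codon 5 GUU (Val): third position 4-fold.
Codon 6 UGG (Trp): third position 1-fold.
Codon 7 ACG (Thr): third position 4-fold.
Codon 8 GGG (Gly): third position 4-fold.
Four-fold degenerate third positions: 6.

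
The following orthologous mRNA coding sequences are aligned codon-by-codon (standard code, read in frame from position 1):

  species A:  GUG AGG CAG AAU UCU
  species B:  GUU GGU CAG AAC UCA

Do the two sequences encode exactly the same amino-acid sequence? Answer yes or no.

no

Codon 1: GUG Val / GUU Val — synonymous.
Codon 2: AGG Arg / GGU Gly — nonsynonymous.
Codon 3: CAG Gln / CAG Gln — identical.
Codon 4: AAU Asn / AAC Asn — synonymous.
Codon 5: UCU Ser / UCA Ser — synonymous.
Nonsynonymous differences: 1 → different protein.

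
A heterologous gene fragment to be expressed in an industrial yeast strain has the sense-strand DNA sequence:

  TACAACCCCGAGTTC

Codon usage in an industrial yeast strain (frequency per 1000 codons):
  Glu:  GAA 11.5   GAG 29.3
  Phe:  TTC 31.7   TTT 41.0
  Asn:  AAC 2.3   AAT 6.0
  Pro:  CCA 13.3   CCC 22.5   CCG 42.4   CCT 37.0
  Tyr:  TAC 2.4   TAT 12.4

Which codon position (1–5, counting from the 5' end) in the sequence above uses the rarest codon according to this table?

2

Codon 1 TAC (Tyr): 2.4 per 1000.
Codon 2 AAC (Asn): 2.3 per 1000.
Codon 3 CCC (Pro): 22.5 per 1000.
Codon 4 GAG (Glu): 29.3 per 1000.
Codon 5 TTC (Phe): 31.7 per 1000.
Lowest frequency is 2.3 at codon 2.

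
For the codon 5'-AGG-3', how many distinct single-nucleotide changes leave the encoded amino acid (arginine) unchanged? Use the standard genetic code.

Position 1: CGG → 1 synonymous.
Position 2: none → 0 synonymous.
Position 3: AGA → 1 synonymous.
Total: 1 + 0 + 1 = 2.

2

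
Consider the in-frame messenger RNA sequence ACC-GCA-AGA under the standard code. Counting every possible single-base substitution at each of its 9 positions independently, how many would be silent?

Codon 1 (ACC, Thr): 3 synonymous substitutions.
Codon 2 (GCA, Ala): 3 synonymous substitutions.
Codon 3 (AGA, Arg): 2 synonymous substitutions.
Total: 3 + 3 + 2 = 8.

8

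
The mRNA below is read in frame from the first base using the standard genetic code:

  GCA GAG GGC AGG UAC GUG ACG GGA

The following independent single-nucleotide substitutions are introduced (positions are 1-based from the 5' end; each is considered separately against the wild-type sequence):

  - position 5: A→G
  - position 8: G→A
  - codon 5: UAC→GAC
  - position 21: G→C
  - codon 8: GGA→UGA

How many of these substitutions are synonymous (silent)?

Codon 2: GAG (Glu) → GGG (Gly) — missense.
Codon 3: GGC (Gly) → GAC (Asp) — missense.
Codon 5: UAC (Tyr) → GAC (Asp) — missense.
Codon 7: ACG (Thr) → ACC (Thr) — synonymous.
Codon 8: GGA (Gly) → UGA (Stop) — nonsense.
Synonymous: 1 of 5.

1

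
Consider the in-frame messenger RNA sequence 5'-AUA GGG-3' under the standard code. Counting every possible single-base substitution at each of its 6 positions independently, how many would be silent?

Codon 1 (AUA, Ile): 2 synonymous substitutions.
Codon 2 (GGG, Gly): 3 synonymous substitutions.
Total: 2 + 3 = 5.

5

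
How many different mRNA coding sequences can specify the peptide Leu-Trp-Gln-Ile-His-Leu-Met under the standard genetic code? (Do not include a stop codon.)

Leu: 6 codons.
Trp: 1 codon.
Gln: 2 codons.
Ile: 3 codons.
His: 2 codons.
Leu: 6 codons.
Met: 1 codon.
6 × 1 × 2 × 3 × 2 × 6 × 1 = 432.

432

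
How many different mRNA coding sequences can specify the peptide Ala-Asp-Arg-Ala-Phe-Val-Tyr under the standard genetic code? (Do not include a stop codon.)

3072

Ala: 4 codons.
Asp: 2 codons.
Arg: 6 codons.
Ala: 4 codons.
Phe: 2 codons.
Val: 4 codons.
Tyr: 2 codons.
4 × 2 × 6 × 4 × 2 × 4 × 2 = 3072.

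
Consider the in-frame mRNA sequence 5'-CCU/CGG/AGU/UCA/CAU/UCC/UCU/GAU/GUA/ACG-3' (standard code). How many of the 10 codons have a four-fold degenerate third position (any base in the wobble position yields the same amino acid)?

7

Codon 1 CCU (Pro): third position 4-fold.
Codon 2 CGG (Arg): third position 4-fold.
Codon 3 AGU (Ser): third position 2-fold.
Codon 4 UCA (Ser): third position 4-fold.
Codon 5 CAU (His): third position 2-fold.
Codon 6 UCC (Ser): third position 4-fold.
Codon 7 UCU (Ser): third position 4-fold.
Codon 8 GAU (Asp): third position 2-fold.
Codon 9 GUA (Val): third position 4-fold.
Codon 10 ACG (Thr): third position 4-fold.
Four-fold degenerate third positions: 7.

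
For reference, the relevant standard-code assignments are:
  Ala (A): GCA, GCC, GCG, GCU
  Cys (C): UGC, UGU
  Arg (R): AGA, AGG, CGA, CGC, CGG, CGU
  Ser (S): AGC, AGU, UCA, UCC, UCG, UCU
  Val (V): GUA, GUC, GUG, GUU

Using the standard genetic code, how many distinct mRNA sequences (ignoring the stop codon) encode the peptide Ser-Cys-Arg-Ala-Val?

Ser: 6 codons.
Cys: 2 codons.
Arg: 6 codons.
Ala: 4 codons.
Val: 4 codons.
6 × 2 × 6 × 4 × 4 = 1152.

1152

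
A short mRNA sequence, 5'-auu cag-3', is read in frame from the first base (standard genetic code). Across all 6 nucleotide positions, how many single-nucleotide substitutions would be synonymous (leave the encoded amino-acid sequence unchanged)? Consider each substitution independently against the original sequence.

3

Codon 1 (AUU, Ile): 2 synonymous substitutions.
Codon 2 (CAG, Gln): 1 synonymous substitution.
Total: 2 + 1 = 3.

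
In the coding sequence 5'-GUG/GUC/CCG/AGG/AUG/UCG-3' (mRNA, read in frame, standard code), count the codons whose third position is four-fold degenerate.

Codon 1 GUG (Val): third position 4-fold.
Codon 2 GUC (Val): third position 4-fold.
Codon 3 CCG (Pro): third position 4-fold.
Codon 4 AGG (Arg): third position 2-fold.
Codon 5 AUG (Met): third position 1-fold.
Codon 6 UCG (Ser): third position 4-fold.
Four-fold degenerate third positions: 4.

4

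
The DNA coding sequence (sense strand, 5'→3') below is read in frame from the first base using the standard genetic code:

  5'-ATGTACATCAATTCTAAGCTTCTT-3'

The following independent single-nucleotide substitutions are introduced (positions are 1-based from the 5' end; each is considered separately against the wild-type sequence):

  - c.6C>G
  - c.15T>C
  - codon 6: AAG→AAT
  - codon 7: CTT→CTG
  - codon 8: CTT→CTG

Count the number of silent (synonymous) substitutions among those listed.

Codon 2: TAC (Tyr) → TAG (Stop) — nonsense.
Codon 5: TCT (Ser) → TCC (Ser) — synonymous.
Codon 6: AAG (Lys) → AAT (Asn) — missense.
Codon 7: CTT (Leu) → CTG (Leu) — synonymous.
Codon 8: CTT (Leu) → CTG (Leu) — synonymous.
Synonymous: 3 of 5.

3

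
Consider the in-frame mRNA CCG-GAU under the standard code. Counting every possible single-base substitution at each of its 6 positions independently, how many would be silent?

Codon 1 (CCG, Pro): 3 synonymous substitutions.
Codon 2 (GAU, Asp): 1 synonymous substitution.
Total: 3 + 1 = 4.

4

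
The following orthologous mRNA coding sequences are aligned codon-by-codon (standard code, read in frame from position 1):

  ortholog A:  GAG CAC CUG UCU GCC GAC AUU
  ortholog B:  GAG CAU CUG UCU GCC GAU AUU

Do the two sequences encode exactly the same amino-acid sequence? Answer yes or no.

yes

Codon 1: GAG Glu / GAG Glu — identical.
Codon 2: CAC His / CAU His — synonymous.
Codon 3: CUG Leu / CUG Leu — identical.
Codon 4: UCU Ser / UCU Ser — identical.
Codon 5: GCC Ala / GCC Ala — identical.
Codon 6: GAC Asp / GAU Asp — synonymous.
Codon 7: AUU Ile / AUU Ile — identical.
Nonsynonymous differences: 0 → same protein.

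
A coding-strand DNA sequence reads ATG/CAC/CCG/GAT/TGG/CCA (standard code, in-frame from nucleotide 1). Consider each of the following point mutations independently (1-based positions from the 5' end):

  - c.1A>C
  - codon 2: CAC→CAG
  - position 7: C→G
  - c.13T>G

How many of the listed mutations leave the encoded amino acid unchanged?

0

Codon 1: ATG (Met) → CTG (Leu) — missense.
Codon 2: CAC (His) → CAG (Gln) — missense.
Codon 3: CCG (Pro) → GCG (Ala) — missense.
Codon 5: TGG (Trp) → GGG (Gly) — missense.
Synonymous: 0 of 4.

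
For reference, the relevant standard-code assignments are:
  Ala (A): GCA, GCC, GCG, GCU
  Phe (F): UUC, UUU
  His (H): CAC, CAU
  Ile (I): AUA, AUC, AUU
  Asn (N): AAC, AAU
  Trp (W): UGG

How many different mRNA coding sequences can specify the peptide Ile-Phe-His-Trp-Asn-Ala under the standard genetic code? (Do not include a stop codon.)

96

Ile: 3 codons.
Phe: 2 codons.
His: 2 codons.
Trp: 1 codon.
Asn: 2 codons.
Ala: 4 codons.
3 × 2 × 2 × 1 × 2 × 4 = 96.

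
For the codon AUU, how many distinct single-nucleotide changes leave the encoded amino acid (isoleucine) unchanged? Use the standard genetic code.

2

Position 1: none → 0 synonymous.
Position 2: none → 0 synonymous.
Position 3: AUC, AUA → 2 synonymous.
Total: 0 + 0 + 2 = 2.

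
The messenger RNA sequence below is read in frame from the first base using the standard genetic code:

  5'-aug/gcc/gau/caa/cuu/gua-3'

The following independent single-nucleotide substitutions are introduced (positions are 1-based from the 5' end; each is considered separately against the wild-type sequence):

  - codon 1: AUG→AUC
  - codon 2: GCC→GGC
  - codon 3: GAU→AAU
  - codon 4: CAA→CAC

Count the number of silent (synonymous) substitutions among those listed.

0

Codon 1: AUG (Met) → AUC (Ile) — missense.
Codon 2: GCC (Ala) → GGC (Gly) — missense.
Codon 3: GAU (Asp) → AAU (Asn) — missense.
Codon 4: CAA (Gln) → CAC (His) — missense.
Synonymous: 0 of 4.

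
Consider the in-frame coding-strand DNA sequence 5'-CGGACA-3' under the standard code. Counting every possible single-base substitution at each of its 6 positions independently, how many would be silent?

7

Codon 1 (CGG, Arg): 4 synonymous substitutions.
Codon 2 (ACA, Thr): 3 synonymous substitutions.
Total: 4 + 3 = 7.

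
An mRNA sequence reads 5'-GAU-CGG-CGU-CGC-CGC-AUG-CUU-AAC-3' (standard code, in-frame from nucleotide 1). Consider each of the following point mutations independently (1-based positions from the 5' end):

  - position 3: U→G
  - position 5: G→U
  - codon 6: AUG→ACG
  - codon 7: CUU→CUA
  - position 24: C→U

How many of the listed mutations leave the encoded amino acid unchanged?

2

Codon 1: GAU (Asp) → GAG (Glu) — missense.
Codon 2: CGG (Arg) → CUG (Leu) — missense.
Codon 6: AUG (Met) → ACG (Thr) — missense.
Codon 7: CUU (Leu) → CUA (Leu) — synonymous.
Codon 8: AAC (Asn) → AAU (Asn) — synonymous.
Synonymous: 2 of 5.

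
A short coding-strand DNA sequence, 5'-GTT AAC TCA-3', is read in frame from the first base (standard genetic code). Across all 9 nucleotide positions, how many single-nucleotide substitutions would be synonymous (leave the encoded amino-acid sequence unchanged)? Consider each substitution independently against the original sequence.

7

Codon 1 (GTT, Val): 3 synonymous substitutions.
Codon 2 (AAC, Asn): 1 synonymous substitution.
Codon 3 (TCA, Ser): 3 synonymous substitutions.
Total: 3 + 1 + 3 = 7.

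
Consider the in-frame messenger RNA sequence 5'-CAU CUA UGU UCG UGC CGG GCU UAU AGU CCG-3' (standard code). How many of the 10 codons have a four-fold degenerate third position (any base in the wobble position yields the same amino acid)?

Codon 1 CAU (His): third position 2-fold.
Codon 2 CUA (Leu): third position 4-fold.
Codon 3 UGU (Cys): third position 2-fold.
Codon 4 UCG (Ser): third position 4-fold.
Codon 5 UGC (Cys): third position 2-fold.
Codon 6 CGG (Arg): third position 4-fold.
Codon 7 GCU (Ala): third position 4-fold.
Codon 8 UAU (Tyr): third position 2-fold.
Codon 9 AGU (Ser): third position 2-fold.
Codon 10 CCG (Pro): third position 4-fold.
Four-fold degenerate third positions: 5.

5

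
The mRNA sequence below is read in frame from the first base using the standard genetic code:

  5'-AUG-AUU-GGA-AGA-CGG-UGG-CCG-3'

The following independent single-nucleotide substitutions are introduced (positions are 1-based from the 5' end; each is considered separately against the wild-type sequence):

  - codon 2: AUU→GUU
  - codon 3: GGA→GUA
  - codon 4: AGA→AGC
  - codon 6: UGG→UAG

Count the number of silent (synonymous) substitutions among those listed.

0

Codon 2: AUU (Ile) → GUU (Val) — missense.
Codon 3: GGA (Gly) → GUA (Val) — missense.
Codon 4: AGA (Arg) → AGC (Ser) — missense.
Codon 6: UGG (Trp) → UAG (Stop) — nonsense.
Synonymous: 0 of 4.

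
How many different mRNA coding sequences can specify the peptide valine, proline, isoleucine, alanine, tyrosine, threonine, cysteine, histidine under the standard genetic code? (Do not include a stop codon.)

Val: 4 codons.
Pro: 4 codons.
Ile: 3 codons.
Ala: 4 codons.
Tyr: 2 codons.
Thr: 4 codons.
Cys: 2 codons.
His: 2 codons.
4 × 4 × 3 × 4 × 2 × 4 × 2 × 2 = 6144.

6144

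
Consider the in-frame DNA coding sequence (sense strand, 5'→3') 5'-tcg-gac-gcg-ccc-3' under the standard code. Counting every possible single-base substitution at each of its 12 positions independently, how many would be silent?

10

Codon 1 (TCG, Ser): 3 synonymous substitutions.
Codon 2 (GAC, Asp): 1 synonymous substitution.
Codon 3 (GCG, Ala): 3 synonymous substitutions.
Codon 4 (CCC, Pro): 3 synonymous substitutions.
Total: 3 + 1 + 3 + 3 = 10.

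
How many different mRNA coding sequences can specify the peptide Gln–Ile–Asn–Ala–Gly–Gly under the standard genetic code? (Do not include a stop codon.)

768

Gln: 2 codons.
Ile: 3 codons.
Asn: 2 codons.
Ala: 4 codons.
Gly: 4 codons.
Gly: 4 codons.
2 × 3 × 2 × 4 × 4 × 4 = 768.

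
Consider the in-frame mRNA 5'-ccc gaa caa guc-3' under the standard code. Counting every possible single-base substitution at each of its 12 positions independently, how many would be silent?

Codon 1 (CCC, Pro): 3 synonymous substitutions.
Codon 2 (GAA, Glu): 1 synonymous substitution.
Codon 3 (CAA, Gln): 1 synonymous substitution.
Codon 4 (GUC, Val): 3 synonymous substitutions.
Total: 3 + 1 + 1 + 3 = 8.

8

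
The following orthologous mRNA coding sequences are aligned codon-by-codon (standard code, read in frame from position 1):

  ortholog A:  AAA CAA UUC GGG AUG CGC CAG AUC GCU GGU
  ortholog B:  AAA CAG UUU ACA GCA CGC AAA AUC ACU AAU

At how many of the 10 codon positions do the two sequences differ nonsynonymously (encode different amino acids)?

Codon 1: AAA Lys / AAA Lys — identical.
Codon 2: CAA Gln / CAG Gln — synonymous.
Codon 3: UUC Phe / UUU Phe — synonymous.
Codon 4: GGG Gly / ACA Thr — nonsynonymous.
Codon 5: AUG Met / GCA Ala — nonsynonymous.
Codon 6: CGC Arg / CGC Arg — identical.
Codon 7: CAG Gln / AAA Lys — nonsynonymous.
Codon 8: AUC Ile / AUC Ile — identical.
Codon 9: GCU Ala / ACU Thr — nonsynonymous.
Codon 10: GGU Gly / AAU Asn — nonsynonymous.
Nonsynonymous differences: 5.

5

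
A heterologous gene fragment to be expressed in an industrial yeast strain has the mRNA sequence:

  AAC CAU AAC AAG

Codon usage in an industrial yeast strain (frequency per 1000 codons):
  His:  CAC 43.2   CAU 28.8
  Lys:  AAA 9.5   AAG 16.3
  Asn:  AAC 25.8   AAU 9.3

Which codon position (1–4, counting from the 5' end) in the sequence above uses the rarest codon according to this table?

4

Codon 1 AAC (Asn): 25.8 per 1000.
Codon 2 CAU (His): 28.8 per 1000.
Codon 3 AAC (Asn): 25.8 per 1000.
Codon 4 AAG (Lys): 16.3 per 1000.
Lowest frequency is 16.3 at codon 4.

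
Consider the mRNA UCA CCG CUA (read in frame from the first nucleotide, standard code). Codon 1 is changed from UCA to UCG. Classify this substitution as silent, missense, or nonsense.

silent

Position 3 falls in codon 1: UCA → Ser.
After the substitution the codon is UCG → Ser.
Both encode Ser, so the change is synonymous.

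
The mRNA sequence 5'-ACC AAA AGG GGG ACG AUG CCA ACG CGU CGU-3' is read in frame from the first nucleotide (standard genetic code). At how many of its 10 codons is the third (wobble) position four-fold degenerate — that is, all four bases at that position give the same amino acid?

7

Codon 1 ACC (Thr): third position 4-fold.
Codon 2 AAA (Lys): third position 2-fold.
Codon 3 AGG (Arg): third position 2-fold.
Codon 4 GGG (Gly): third position 4-fold.
Codon 5 ACG (Thr): third position 4-fold.
Codon 6 AUG (Met): third position 1-fold.
Codon 7 CCA (Pro): third position 4-fold.
Codon 8 ACG (Thr): third position 4-fold.
Codon 9 CGU (Arg): third position 4-fold.
Codon 10 CGU (Arg): third position 4-fold.
Four-fold degenerate third positions: 7.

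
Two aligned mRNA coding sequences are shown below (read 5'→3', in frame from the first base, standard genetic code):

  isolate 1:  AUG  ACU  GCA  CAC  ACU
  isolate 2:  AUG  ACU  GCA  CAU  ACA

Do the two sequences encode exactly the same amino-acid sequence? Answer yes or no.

yes

Codon 1: AUG Met / AUG Met — identical.
Codon 2: ACU Thr / ACU Thr — identical.
Codon 3: GCA Ala / GCA Ala — identical.
Codon 4: CAC His / CAU His — synonymous.
Codon 5: ACU Thr / ACA Thr — synonymous.
Nonsynonymous differences: 0 → same protein.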